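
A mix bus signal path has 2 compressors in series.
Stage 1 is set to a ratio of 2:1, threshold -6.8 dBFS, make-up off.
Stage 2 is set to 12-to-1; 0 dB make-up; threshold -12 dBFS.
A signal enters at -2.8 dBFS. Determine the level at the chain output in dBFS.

-11.4 dBFS

Stage 1: -2.8 dBFS is 4 dB over -6.8 dBFS; at 2:1 that becomes 2 dB over, giving -4.8 dBFS.
Stage 2: -4.8 dBFS is 7.2 dB over -12 dBFS; at 12:1 that becomes 0.6 dB over, giving -11.4 dBFS.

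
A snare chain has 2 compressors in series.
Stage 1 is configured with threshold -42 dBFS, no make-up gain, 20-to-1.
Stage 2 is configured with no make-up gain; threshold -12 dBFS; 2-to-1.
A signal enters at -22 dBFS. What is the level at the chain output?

Stage 1: overshoot 20 dB → 20/20 = 1 dB → -41 dBFS.
Stage 2: -41 dBFS ≤ -12 dBFS, so stage 2 doesn't engage; output -41 dBFS.

-41 dBFS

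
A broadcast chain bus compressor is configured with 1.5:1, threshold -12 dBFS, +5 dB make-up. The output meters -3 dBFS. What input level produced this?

-6 dBFS

Remove make-up: -3 − 5 = -8 dBFS.
That's 4 dB above the -12 dBFS threshold.
Before 1.5:1 compression the overshoot was 4 × 1.5 = 6 dB, so input = -12 + 6 = -6 dBFS.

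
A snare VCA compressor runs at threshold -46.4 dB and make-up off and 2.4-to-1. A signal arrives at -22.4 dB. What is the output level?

-36.4 dB

-22.4 dB sits 24 dB over threshold.
The 24 dB excess becomes 10 dB after 2.4:1 reduction.
Output = -46.4 + 10 = -36.4 dB.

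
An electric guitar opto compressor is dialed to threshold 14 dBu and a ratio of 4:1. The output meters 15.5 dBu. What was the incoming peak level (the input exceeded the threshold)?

20 dBu

The compressed level sits 15.5 − 14 = 1.5 dB over threshold.
Before 4:1 compression the overshoot was 1.5 × 4 = 6 dB, so input = 14 + 6 = 20 dBu.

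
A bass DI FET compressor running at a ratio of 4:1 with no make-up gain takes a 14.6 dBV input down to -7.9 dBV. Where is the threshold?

-15.4 dBV

Gain reduction = 14.6 − (-7.9) = 22.5 dB; output overshoot = GR / (R − 1) = 22.5 / 3 = 7.5 dB.
Threshold = output − output overshoot = -7.9 − 7.5 = -15.4 dBV.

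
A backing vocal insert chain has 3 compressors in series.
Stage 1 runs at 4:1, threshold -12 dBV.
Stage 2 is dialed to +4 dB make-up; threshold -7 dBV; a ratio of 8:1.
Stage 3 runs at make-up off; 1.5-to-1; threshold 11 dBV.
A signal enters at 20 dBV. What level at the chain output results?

-2.625 dBV

Stage 1: 20 dBV is 32 dB over -12 dBV; at 4:1 that becomes 8 dB over, giving -4 dBV.
Stage 2: 3 dB above -7 dBV, reduced 8:1 to 0.375 dB above → -6.625 dBV; +4 dB make-up → -2.625 dBV.
Stage 3: below threshold (-2.625 ≤ 11); passes unchanged; output -2.625 dBV.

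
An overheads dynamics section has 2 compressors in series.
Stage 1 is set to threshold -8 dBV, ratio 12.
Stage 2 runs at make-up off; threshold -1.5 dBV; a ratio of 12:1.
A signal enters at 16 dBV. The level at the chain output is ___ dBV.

Stage 1: 16 dBV is 24 dB over -8 dBV; at 12:1 that becomes 2 dB over, giving -6 dBV.
Stage 2: -6 dBV is at or below the -1.5 dBV threshold — no compression; output -6 dBV.

-6 dBV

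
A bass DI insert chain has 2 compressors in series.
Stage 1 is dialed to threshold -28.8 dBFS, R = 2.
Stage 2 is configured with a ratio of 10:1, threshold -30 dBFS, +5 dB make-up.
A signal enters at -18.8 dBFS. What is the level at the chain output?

-24.38 dBFS

Stage 1: 10 dB above -28.8 dBFS, reduced 2:1 to 5 dB above → -23.8 dBFS.
Stage 2: 6.2 dB above -30 dBFS, reduced 10:1 to 0.62 dB above → -29.38 dBFS; +5 dB make-up → -24.38 dBFS.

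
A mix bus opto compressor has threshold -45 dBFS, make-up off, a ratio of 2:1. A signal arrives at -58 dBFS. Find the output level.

-58 dBFS

-58 dBFS is 13 dB below the -45 dBFS threshold, so no gain reduction is applied.
Output = input = -58 dBFS.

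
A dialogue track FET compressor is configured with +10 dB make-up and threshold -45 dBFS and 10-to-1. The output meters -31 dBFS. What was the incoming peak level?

-5 dBFS

Before make-up, the level was -31 − 10 = -41 dBFS.
The compressed level sits -41 − (-45) = 4 dB over threshold.
Before 10:1 compression the overshoot was 4 × 10 = 40 dB, so input = -45 + 40 = -5 dBFS.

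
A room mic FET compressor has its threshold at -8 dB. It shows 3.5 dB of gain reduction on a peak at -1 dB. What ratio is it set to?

Input overshoot = -1 − (-8) = 7 dB.
Output overshoot = 7 − 3.5 = 3.5 dB.
Ratio = input overshoot / output overshoot = 7 / 3.5 = 2.

2:1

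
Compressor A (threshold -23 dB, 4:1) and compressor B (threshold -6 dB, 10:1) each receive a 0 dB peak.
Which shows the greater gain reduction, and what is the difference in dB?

A, by 11.85 dB

A: GR = 23 − 23/4 = 17.25 dB.
B: GR = 6 − 6/10 = 5.4 dB.
A applies 11.85 dB more gain reduction.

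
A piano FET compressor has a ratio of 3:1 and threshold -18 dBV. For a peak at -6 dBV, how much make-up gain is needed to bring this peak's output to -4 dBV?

10 dB

The peak compresses to -18 + 12/3 = -14 dBV.
To reach -4 dBV requires -4 − (-14) = 10 dB of make-up.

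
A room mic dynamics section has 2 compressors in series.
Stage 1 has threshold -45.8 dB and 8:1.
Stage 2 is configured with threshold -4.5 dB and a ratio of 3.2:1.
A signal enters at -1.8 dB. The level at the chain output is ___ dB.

Stage 1: 44 dB above -45.8 dB, reduced 8:1 to 5.5 dB above → -40.3 dB.
Stage 2: -40.3 dB ≤ -4.5 dB, so stage 2 doesn't engage; output -40.3 dB.

-40.3 dB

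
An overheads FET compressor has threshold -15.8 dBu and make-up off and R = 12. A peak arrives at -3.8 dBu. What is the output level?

The input is 12 dB above the -15.8 dBu threshold.
12:1 compression reduces that to 12/12 = 1 dB over.
That puts the output at -14.8 dBu.

-14.8 dBu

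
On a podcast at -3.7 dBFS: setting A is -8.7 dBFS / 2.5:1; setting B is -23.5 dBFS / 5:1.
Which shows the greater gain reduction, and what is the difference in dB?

A: GR = 5 − 5/2.5 = 3 dB.
B: GR = 19.8 − 19.8/5 = 15.84 dB.
B applies 12.84 dB more gain reduction.

B, by 12.84 dB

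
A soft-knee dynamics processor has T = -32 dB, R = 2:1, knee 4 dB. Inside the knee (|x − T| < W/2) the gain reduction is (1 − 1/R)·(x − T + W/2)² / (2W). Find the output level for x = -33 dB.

x − T + W/2 = -33 − (-32) + 2 = 1.
GR = (1 − 1/2) × 1² / 8 = 0.5 × 1 / 8 = 0.0625 dB.
Output = -33 − 0.0625 = -33.0625 dB.

-33.0625 dB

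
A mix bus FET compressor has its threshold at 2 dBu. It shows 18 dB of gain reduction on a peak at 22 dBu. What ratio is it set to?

Input overshoot = 22 − 2 = 20 dB.
Output overshoot = 20 − 18 = 2 dB.
Ratio = input overshoot / output overshoot = 20 / 2 = 10.

10:1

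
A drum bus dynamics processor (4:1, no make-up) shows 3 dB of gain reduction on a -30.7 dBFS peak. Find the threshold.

Gain reduction = -30.7 − (-33.7) = 3 dB; output overshoot = GR / (R − 1) = 3 / 3 = 1 dB.
Threshold = output − output overshoot = -33.7 − 1 = -34.7 dBFS.

-34.7 dBFS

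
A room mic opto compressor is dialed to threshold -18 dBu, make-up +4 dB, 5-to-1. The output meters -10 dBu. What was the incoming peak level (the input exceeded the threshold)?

Before make-up, the level was -10 − 4 = -14 dBu.
The compressed level sits -14 − (-18) = 4 dB over threshold.
Before 5:1 compression the overshoot was 4 × 5 = 20 dB, so input = -18 + 20 = 2 dBu.

2 dBu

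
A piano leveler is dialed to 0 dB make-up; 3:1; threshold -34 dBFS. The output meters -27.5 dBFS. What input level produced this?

Post-compression overshoot = -27.5 − (-34) = 6.5 dB.
Before 3:1 compression the overshoot was 6.5 × 3 = 19.5 dB, so input = -34 + 19.5 = -14.5 dBFS.

-14.5 dBFS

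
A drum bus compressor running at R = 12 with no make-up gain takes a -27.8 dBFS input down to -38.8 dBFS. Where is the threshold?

-39.8 dBFS

Let T be the threshold. Output overshoot = (input overshoot)/R, so -38.8 − T = (-27.8 − T)/12.
12·(-38.8 − T) = -27.8 − T → 11·T = -465.6 − (-27.8) = -437.8.
T = -437.8/11 = -39.8 dBFS.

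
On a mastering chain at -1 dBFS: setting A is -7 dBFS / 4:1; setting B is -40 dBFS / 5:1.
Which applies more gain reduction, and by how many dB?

B, by 26.7 dB

A: overshoot 6 dB → output overshoot 1.5 dB → GR 4.5 dB.
B: overshoot 39 dB → output overshoot 7.8 dB → GR 31.2 dB.
B applies 26.7 dB more gain reduction.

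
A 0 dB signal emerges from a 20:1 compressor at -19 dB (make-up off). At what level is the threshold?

Let T be the threshold. Output overshoot = (input overshoot)/R, so -19 − T = (0 − T)/20.
20·(-19 − T) = 0 − T → 19·T = -380 − 0 = -380.
T = -380/19 = -20 dB.

-20 dB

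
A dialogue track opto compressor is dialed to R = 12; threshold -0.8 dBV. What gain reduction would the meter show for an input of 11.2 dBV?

11 dB

Overshoot = 11.2 − (-0.8) = 12 dB.
At 12:1, output sits 12/12 = 1 dB above threshold.
Gain reduction = 12 − 1 = 11 dB.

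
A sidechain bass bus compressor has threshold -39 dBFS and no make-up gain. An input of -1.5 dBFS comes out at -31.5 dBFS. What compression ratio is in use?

Input overshoot = -1.5 − (-39) = 37.5 dB; output overshoot = -31.5 − (-39) = 7.5 dB.
Ratio = 37.5 / 7.5 = 5.

5:1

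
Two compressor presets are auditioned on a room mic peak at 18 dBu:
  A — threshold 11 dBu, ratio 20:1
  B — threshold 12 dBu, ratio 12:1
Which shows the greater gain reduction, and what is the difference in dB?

A, by 1.15 dB

A: 7 dB over, compressed to 0.35 dB over, so 6.65 dB of GR.
B: 6 dB over, compressed to 0.5 dB over, so 5.5 dB of GR.
Difference: 1.15 dB in favour of A.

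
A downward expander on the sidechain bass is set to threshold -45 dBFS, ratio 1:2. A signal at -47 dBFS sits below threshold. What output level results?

-49 dBFS

The input is 2 dB below the -45 dBFS threshold.
A 1:2 expander multiplies undershoot by 2: 2 × 2 = 4 dB below threshold.
Output = -45 − 4 = -49 dBFS.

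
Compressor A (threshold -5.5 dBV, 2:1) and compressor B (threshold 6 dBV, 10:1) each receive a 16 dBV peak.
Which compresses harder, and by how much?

A: overshoot 21.5 dB → output overshoot 10.75 dB → GR 10.75 dB.
B: overshoot 10 dB → output overshoot 1 dB → GR 9 dB.
A reduces 1.75 dB more.

A, by 1.75 dB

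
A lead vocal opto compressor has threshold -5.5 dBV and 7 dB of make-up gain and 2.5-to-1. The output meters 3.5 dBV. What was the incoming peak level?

-0.5 dBV

Before make-up, the level was 3.5 − 7 = -3.5 dBV.
Post-compression overshoot = -3.5 − (-5.5) = 2 dB.
Before 2.5:1 compression the overshoot was 2 × 2.5 = 5 dB, so input = -5.5 + 5 = -0.5 dBV.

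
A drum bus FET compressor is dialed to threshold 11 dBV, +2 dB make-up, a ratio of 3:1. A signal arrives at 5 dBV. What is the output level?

7 dBV

5 dBV is 6 dB below the 11 dBV threshold, so no gain reduction is applied.
Make-up gain adds 2 dB: 5 + 2 = 7 dBV.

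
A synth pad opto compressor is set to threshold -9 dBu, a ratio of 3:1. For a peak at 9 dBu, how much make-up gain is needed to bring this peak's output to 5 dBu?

8 dB

Overshoot 18 dB → 18/3 = 6 dB after compression, so the compressed level is -9 + 6 = -3 dBu.
Make-up = target − compressed = 5 − (-3) = 8 dB.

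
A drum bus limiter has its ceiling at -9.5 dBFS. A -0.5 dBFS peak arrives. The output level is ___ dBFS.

At ∞:1, everything above -9.5 dBFS is held at the ceiling.

-9.5 dBFS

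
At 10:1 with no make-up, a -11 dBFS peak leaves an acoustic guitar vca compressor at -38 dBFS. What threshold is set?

-41 dBFS

Gain reduction = -11 − (-38) = 27 dB; output overshoot = GR / (R − 1) = 27 / 9 = 3 dB.
Threshold = output − output overshoot = -38 − 3 = -41 dBFS.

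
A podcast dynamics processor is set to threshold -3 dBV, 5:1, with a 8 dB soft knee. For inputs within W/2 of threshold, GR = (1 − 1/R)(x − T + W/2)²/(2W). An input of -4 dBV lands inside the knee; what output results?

-4.45 dBV

x − T + W/2 = -4 − (-3) + 4 = 3.
GR = (1 − 1/5) × 3² / 16 = 0.8 × 9 / 16 = 0.45 dB.
Output = -4 − 0.45 = -4.45 dBV.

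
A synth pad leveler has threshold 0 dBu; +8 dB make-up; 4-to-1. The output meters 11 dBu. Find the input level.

12 dBu

Stripping the +8 dB make-up gives 3 dBu at the gain stage.
The compressed level sits 3 − 0 = 3 dB over threshold.
Input overshoot = R × output overshoot = 12 dB → input = 0 + 12 = 12 dBu.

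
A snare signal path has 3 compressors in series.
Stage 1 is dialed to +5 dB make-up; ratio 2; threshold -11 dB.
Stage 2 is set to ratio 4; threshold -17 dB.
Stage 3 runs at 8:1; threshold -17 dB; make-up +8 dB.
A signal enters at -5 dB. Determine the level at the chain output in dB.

-8.5625 dB

Stage 1: 6 dB above -11 dB, reduced 2:1 to 3 dB above → -8 dB; +5 dB make-up → -3 dB.
Stage 2: overshoot 14 dB → 14/4 = 3.5 dB → -13.5 dB.
Stage 3: -13.5 dB is 3.5 dB over -17 dB; at 8:1 that becomes 0.4375 dB over, giving -16.5625 dB; +8 dB make-up → -8.5625 dB.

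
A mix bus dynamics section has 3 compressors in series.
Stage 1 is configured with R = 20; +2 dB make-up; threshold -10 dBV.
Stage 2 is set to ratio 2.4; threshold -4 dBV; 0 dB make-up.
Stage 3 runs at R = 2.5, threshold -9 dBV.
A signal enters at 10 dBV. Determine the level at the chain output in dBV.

-8.2 dBV

Stage 1: overshoot 20 dB → 20/20 = 1 dB → -9 dBV; +2 dB make-up → -7 dBV.
Stage 2: -7 dBV ≤ -4 dBV, so stage 2 doesn't engage; output -7 dBV.
Stage 3: 2 dB above -9 dBV, reduced 2.5:1 to 0.8 dB above → -8.2 dBV.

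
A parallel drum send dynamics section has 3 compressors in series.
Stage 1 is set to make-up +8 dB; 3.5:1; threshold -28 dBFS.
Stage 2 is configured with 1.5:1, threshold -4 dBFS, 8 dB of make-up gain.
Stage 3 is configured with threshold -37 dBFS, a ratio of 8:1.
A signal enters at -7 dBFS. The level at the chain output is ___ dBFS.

Stage 1: 21 dB above -28 dBFS, reduced 3.5:1 to 6 dB above → -22 dBFS; +8 dB make-up → -14 dBFS.
Stage 2: below threshold (-14 ≤ -4); passes unchanged; make-up brings it to -6 dBFS.
Stage 3: 31 dB above -37 dBFS, reduced 8:1 to 3.875 dB above → -33.125 dBFS.

-33.125 dBFS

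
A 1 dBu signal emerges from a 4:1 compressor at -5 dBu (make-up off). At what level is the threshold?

Input is 8 dB above T (since output overshoot × R = input overshoot: (-5 − T)·4 = 1 − T gives T = -7 dBu).
Check: -7 + (1 − (-7))/4 = -7 + 2 = -5 dBu. ✓

-7 dBu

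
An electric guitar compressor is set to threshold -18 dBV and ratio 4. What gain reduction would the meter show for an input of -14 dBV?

-14 dBV exceeds the threshold by 4 dB.
After 4:1 compression the overshoot becomes 4/4 = 1 dB.
GR = overshoot in − overshoot out = 4 − 1 = 3 dB.

3 dB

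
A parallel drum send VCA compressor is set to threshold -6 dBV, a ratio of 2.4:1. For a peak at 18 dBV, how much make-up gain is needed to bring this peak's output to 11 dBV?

The peak compresses to -6 + 24/2.4 = 4 dBV.
To reach 11 dBV requires 11 − 4 = 7 dB of make-up.

7 dB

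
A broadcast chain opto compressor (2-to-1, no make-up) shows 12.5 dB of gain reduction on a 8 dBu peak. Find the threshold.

Let T be the threshold. Output overshoot = (input overshoot)/R, so -4.5 − T = (8 − T)/2.
2·(-4.5 − T) = 8 − T → 1·T = -9 − 8 = -17.
T = -17/1 = -17 dBu.

-17 dBu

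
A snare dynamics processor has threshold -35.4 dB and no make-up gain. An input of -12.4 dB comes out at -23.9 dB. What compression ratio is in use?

2:1

Input overshoot = -12.4 − (-35.4) = 23 dB; output overshoot = -23.9 − (-35.4) = 11.5 dB.
Ratio = 23 / 11.5 = 2.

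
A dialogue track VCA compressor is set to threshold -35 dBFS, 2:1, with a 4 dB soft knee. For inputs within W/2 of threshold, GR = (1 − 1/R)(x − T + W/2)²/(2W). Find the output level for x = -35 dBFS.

-35.25 dBFS

x − T + W/2 = -35 − (-35) + 2 = 2.
GR = (1 − 1/2) × 2² / 8 = 0.5 × 4 / 8 = 0.25 dB.
Output = -35 − 0.25 = -35.25 dBFS.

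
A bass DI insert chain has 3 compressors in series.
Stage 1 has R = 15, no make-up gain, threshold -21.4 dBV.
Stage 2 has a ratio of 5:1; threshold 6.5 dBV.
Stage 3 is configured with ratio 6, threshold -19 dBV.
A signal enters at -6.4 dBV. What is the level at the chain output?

Stage 1: -6.4 dBV is 15 dB over -21.4 dBV; at 15:1 that becomes 1 dB over, giving -20.4 dBV.
Stage 2: -20.4 dBV ≤ 6.5 dBV, so stage 2 doesn't engage; output -20.4 dBV.
Stage 3: below threshold (-20.4 ≤ -19); passes unchanged; output -20.4 dBV.

-20.4 dBV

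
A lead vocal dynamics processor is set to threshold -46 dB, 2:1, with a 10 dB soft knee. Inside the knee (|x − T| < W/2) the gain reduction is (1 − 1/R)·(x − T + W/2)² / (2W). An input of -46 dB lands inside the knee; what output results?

-46.625 dB

x − T + W/2 = -46 − (-46) + 5 = 5.
GR = (1 − 1/2) × 5² / 20 = 0.5 × 25 / 20 = 0.625 dB.
Output = -46 − 0.625 = -46.625 dB.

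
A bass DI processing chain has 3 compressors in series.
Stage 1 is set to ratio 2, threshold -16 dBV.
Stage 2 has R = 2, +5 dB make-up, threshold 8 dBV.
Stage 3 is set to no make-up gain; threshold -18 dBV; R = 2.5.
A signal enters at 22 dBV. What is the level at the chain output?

-7.6 dBV

Stage 1: 38 dB above -16 dBV, reduced 2:1 to 19 dB above → 3 dBV.
Stage 2: 3 dBV is at or below the 8 dBV threshold — no compression; make-up brings it to 8 dBV.
Stage 3: 26 dB above -18 dBV, reduced 2.5:1 to 10.4 dB above → -7.6 dBV.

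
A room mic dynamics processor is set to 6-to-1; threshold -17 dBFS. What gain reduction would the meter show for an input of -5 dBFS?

Overshoot = -5 − (-17) = 12 dB.
A 6:1 ratio leaves 2 dB of that excess.
So the signal is attenuated by 12 − 2 = 10 dB.

10 dB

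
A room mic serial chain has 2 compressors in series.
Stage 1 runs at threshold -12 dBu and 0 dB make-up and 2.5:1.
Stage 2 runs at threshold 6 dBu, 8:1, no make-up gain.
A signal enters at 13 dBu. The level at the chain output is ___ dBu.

Stage 1: 25 dB above -12 dBu, reduced 2.5:1 to 10 dB above → -2 dBu.
Stage 2: below threshold (-2 ≤ 6); passes unchanged; output -2 dBu.

-2 dBu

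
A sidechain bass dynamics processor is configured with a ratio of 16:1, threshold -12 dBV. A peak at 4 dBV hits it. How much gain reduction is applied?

Overshoot = 4 − (-12) = 16 dB.
At 16:1, output sits 16/16 = 1 dB above threshold.
So the signal is attenuated by 16 − 1 = 15 dB.

15 dB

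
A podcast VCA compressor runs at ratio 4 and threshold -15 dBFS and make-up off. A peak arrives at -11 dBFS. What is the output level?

-14 dBFS

Overshoot: -11 − (-15) = 4 dB.
4:1 compression reduces that to 4/4 = 1 dB over.
So the level is -15 + 1 = -14 dBFS.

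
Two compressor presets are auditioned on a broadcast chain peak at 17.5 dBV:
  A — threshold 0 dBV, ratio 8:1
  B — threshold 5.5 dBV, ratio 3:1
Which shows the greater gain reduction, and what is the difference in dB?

A, by 7.3125 dB

A: overshoot 17.5 dB → output overshoot 2.1875 dB → GR 15.3125 dB.
B: overshoot 12 dB → output overshoot 4 dB → GR 8 dB.
A applies 7.3125 dB more gain reduction.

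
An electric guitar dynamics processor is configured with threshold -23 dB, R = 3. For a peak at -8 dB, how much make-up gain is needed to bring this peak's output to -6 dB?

12 dB

Without make-up, output = threshold + overshoot/3 = -23 + 5 = -18 dB.
Gap to target: 12 dB.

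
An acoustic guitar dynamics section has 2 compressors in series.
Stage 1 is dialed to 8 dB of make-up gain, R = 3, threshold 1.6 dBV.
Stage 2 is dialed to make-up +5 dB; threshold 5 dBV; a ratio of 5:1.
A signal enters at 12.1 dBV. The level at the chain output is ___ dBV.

Stage 1: 12.1 dBV is 10.5 dB over 1.6 dBV; at 3:1 that becomes 3.5 dB over, giving 5.1 dBV; +8 dB make-up → 13.1 dBV.
Stage 2: overshoot 8.1 dB → 8.1/5 = 1.62 dB → 6.62 dBV; +5 dB make-up → 11.62 dBV.

11.62 dBV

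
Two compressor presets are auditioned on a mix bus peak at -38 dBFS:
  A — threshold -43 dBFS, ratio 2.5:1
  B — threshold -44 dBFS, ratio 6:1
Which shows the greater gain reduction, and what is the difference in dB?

A: 5 dB over, compressed to 2 dB over, so 3 dB of GR.
B: 6 dB over, compressed to 1 dB over, so 5 dB of GR.
B reduces 2 dB more.

B, by 2 dB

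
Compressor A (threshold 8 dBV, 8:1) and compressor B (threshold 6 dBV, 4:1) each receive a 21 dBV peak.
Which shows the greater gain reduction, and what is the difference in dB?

A, by 0.125 dB

A: GR = 13 − 13/8 = 11.375 dB.
B: GR = 15 − 15/4 = 11.25 dB.
A reduces 0.125 dB more.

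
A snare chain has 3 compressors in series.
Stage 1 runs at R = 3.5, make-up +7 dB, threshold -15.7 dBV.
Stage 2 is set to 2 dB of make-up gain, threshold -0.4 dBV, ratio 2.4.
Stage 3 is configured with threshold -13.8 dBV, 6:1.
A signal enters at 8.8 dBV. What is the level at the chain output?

Stage 1: 8.8 dBV is 24.5 dB over -15.7 dBV; at 3.5:1 that becomes 7 dB over, giving -8.7 dBV; +7 dB make-up → -1.7 dBV.
Stage 2: below threshold (-1.7 ≤ -0.4); passes unchanged; make-up brings it to 0.3 dBV.
Stage 3: overshoot 14.1 dB → 14.1/6 = 2.35 dB → -11.45 dBV.

-11.45 dBV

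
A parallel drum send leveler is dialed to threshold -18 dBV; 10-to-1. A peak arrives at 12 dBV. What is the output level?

The input is 30 dB above the -18 dBV threshold.
10:1 compression reduces that to 30/10 = 3 dB over.
So the level is -18 + 3 = -15 dBV.

-15 dBV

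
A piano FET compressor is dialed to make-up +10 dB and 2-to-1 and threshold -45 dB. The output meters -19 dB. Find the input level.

-13 dB

Remove make-up: -19 − 10 = -29 dB.
Post-compression overshoot = -29 − (-45) = 16 dB.
Before 2:1 compression the overshoot was 16 × 2 = 32 dB, so input = -45 + 32 = -13 dB.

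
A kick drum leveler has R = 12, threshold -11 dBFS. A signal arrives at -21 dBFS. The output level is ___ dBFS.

-21 dBFS is 10 dB below the -11 dBFS threshold, so no gain reduction is applied.
Output = input = -21 dBFS.

-21 dBFS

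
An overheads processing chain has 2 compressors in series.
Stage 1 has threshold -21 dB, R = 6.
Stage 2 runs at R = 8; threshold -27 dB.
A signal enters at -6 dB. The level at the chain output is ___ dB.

-25.9375 dB

Stage 1: 15 dB above -21 dB, reduced 6:1 to 2.5 dB above → -18.5 dB.
Stage 2: 8.5 dB above -27 dB, reduced 8:1 to 1.0625 dB above → -25.9375 dB.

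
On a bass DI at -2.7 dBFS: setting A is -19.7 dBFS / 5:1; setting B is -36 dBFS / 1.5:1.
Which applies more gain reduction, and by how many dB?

A, by 2.5 dB

A: GR = 17 − 17/5 = 13.6 dB.
B: GR = 33.3 − 33.3/1.5 = 11.1 dB.
A reduces 2.5 dB more.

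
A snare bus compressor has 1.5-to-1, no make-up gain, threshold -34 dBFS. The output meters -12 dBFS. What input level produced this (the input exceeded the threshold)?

-1 dBFS

The compressed level sits -12 − (-34) = 22 dB over threshold.
Undo the ratio: input overshoot = 22 × 1.5 = 33 dB, giving input = -1 dBFS.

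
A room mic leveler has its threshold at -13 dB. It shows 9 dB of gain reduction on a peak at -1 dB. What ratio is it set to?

Input overshoot = -1 − (-13) = 12 dB.
Output overshoot = 12 − 9 = 3 dB.
Ratio = input overshoot / output overshoot = 12 / 3 = 4.

4:1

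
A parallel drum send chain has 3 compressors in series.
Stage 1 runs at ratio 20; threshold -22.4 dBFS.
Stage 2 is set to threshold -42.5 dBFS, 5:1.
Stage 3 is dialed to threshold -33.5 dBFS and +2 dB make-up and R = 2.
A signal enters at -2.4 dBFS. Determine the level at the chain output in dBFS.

-36.28 dBFS

Stage 1: -2.4 dBFS is 20 dB over -22.4 dBFS; at 20:1 that becomes 1 dB over, giving -21.4 dBFS.
Stage 2: 21.1 dB above -42.5 dBFS, reduced 5:1 to 4.22 dB above → -38.28 dBFS.
Stage 3: -38.28 dBFS is at or below the -33.5 dBFS threshold — no compression; make-up brings it to -36.28 dBFS.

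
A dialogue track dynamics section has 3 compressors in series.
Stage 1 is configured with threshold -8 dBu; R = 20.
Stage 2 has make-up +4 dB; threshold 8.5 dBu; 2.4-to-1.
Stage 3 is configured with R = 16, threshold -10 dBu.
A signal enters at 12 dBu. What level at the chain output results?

Stage 1: overshoot 20 dB → 20/20 = 1 dB → -7 dBu.
Stage 2: -7 dBu ≤ 8.5 dBu, so stage 2 doesn't engage; make-up brings it to -3 dBu.
Stage 3: 7 dB above -10 dBu, reduced 16:1 to 0.4375 dB above → -9.5625 dBu.

-9.5625 dBu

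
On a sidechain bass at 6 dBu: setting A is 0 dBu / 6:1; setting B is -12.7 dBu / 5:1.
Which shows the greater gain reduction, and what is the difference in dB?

A: GR = 6 − 6/6 = 5 dB.
B: GR = 18.7 − 18.7/5 = 14.96 dB.
B applies 9.96 dB more gain reduction.

B, by 9.96 dB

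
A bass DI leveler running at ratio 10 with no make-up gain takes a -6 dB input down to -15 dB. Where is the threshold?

-16 dB

Input is 10 dB above T (since output overshoot × R = input overshoot: (-15 − T)·10 = -6 − T gives T = -16 dB).
Check: -16 + (-6 − (-16))/10 = -16 + 1 = -15 dB. ✓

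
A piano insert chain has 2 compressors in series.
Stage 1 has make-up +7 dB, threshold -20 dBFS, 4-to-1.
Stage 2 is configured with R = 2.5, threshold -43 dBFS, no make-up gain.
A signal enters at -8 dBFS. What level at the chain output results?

-29.8 dBFS

Stage 1: -8 dBFS is 12 dB over -20 dBFS; at 4:1 that becomes 3 dB over, giving -17 dBFS; +7 dB make-up → -10 dBFS.
Stage 2: overshoot 33 dB → 33/2.5 = 13.2 dB → -29.8 dBFS.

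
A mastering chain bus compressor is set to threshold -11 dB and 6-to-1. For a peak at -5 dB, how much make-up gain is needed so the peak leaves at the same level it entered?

The peak compresses to -11 + 6/6 = -10 dB.
To reach -5 dB requires -5 − (-10) = 5 dB of make-up.

5 dB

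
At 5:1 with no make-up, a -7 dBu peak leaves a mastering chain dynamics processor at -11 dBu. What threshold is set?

Gain reduction = -7 − (-11) = 4 dB; output overshoot = GR / (R − 1) = 4 / 4 = 1 dB.
Threshold = output − output overshoot = -11 − 1 = -12 dBu.

-12 dBu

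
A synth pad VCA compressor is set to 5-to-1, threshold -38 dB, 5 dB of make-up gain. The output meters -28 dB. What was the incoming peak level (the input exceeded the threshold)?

Before make-up, the level was -28 − 5 = -33 dB.
Post-compression overshoot = -33 − (-38) = 5 dB.
Input overshoot = R × output overshoot = 25 dB → input = -38 + 25 = -13 dB.

-13 dB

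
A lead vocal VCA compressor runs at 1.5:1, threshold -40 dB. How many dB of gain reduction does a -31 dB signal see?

3 dB

-31 dB exceeds the threshold by 9 dB.
At 1.5:1, output sits 9/1.5 = 6 dB above threshold.
GR = overshoot in − overshoot out = 9 − 6 = 3 dB.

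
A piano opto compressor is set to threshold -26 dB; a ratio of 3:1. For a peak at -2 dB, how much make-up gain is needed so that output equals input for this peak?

The peak compresses to -26 + 24/3 = -18 dB.
To reach -2 dB requires -2 − (-18) = 16 dB of make-up.

16 dB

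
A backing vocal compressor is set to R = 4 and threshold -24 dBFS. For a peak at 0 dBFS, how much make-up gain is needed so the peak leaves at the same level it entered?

Without make-up, output = threshold + overshoot/4 = -24 + 6 = -18 dBFS.
Gap to target: 18 dB.

18 dB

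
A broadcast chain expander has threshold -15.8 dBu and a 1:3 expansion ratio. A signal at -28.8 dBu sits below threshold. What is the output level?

Undershoot = (-15.8) − (-28.8) = 13 dB.
At 1:3, that expands to 39 dB under threshold.
Output = -15.8 − 39 = -54.8 dBu.

-54.8 dBu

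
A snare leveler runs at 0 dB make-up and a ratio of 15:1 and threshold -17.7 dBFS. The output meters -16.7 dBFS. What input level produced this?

-2.7 dBFS

Post-compression overshoot = -16.7 − (-17.7) = 1 dB.
Before 15:1 compression the overshoot was 1 × 15 = 15 dB, so input = -17.7 + 15 = -2.7 dBFS.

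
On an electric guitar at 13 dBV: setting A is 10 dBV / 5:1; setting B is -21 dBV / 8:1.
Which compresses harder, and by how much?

A: GR = 3 − 3/5 = 2.4 dB.
B: GR = 34 − 34/8 = 29.75 dB.
B reduces 27.35 dB more.

B, by 27.35 dB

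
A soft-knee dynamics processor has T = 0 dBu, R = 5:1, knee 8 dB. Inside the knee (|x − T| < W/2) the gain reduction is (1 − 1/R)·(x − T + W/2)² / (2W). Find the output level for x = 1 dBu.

x − T + W/2 = 1 − 0 + 4 = 5.
GR = (1 − 1/5) × 5² / 16 = 0.8 × 25 / 16 = 1.25 dB.
Output = 1 − 1.25 = -0.25 dBu.

-0.25 dBu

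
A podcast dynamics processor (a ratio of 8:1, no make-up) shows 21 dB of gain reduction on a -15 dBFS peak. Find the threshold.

-39 dBFS

Gain reduction = -15 − (-36) = 21 dB; output overshoot = GR / (R − 1) = 21 / 7 = 3 dB.
Threshold = output − output overshoot = -36 − 3 = -39 dBFS.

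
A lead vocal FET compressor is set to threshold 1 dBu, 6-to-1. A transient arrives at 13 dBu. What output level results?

3 dBu

13 dBu sits 12 dB over threshold.
At 6:1 the overshoot is divided by 6, leaving 2 dB above threshold.
That puts the output at 3 dBu.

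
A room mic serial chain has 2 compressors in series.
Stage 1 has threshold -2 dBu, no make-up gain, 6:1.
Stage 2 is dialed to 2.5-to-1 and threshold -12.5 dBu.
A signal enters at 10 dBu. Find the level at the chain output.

-7.5 dBu

Stage 1: 12 dB above -2 dBu, reduced 6:1 to 2 dB above → 0 dBu.
Stage 2: 0 dBu is 12.5 dB over -12.5 dBu; at 2.5:1 that becomes 5 dB over, giving -7.5 dBu.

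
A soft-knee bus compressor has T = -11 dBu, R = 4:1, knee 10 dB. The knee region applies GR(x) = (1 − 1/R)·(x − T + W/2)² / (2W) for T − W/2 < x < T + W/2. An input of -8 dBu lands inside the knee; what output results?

-10.4 dBu

x − T + W/2 = -8 − (-11) + 5 = 8.
GR = (1 − 1/4) × 8² / 20 = 0.75 × 64 / 20 = 2.4 dB.
Output = -8 − 2.4 = -10.4 dBu.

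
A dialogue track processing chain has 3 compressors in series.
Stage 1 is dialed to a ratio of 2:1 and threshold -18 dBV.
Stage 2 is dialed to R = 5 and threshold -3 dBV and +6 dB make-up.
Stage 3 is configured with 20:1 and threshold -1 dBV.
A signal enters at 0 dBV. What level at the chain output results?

Stage 1: 18 dB above -18 dBV, reduced 2:1 to 9 dB above → -9 dBV.
Stage 2: -9 dBV is at or below the -3 dBV threshold — no compression; make-up brings it to -3 dBV.
Stage 3: below threshold (-3 ≤ -1); passes unchanged; output -3 dBV.

-3 dBV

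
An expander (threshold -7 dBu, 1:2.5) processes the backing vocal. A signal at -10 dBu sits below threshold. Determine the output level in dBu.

-14.5 dBu

Below threshold, a 1:2.5 expander applies gain = (2.5−1)×(T − x) of attenuation.
(2.5−1) × 3 = 4.5 dB, so output = -10 − 4.5 = -14.5 dBu.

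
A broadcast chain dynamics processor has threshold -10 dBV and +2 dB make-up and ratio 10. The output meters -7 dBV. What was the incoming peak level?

0 dBV

Before make-up, the level was -7 − 2 = -9 dBV.
Post-compression overshoot = -9 − (-10) = 1 dB.
Before 10:1 compression the overshoot was 1 × 10 = 10 dB, so input = -10 + 10 = 0 dBV.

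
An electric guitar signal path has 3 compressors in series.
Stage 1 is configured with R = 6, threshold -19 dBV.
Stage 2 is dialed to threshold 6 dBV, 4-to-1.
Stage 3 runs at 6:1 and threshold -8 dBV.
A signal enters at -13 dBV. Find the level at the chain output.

Stage 1: 6 dB above -19 dBV, reduced 6:1 to 1 dB above → -18 dBV.
Stage 2: below threshold (-18 ≤ 6); passes unchanged; output -18 dBV.
Stage 3: below threshold (-18 ≤ -8); passes unchanged; output -18 dBV.

-18 dBV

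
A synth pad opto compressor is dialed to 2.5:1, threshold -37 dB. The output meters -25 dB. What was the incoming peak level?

-7 dB

That's 12 dB above the -37 dB threshold.
Before 2.5:1 compression the overshoot was 12 × 2.5 = 30 dB, so input = -37 + 30 = -7 dB.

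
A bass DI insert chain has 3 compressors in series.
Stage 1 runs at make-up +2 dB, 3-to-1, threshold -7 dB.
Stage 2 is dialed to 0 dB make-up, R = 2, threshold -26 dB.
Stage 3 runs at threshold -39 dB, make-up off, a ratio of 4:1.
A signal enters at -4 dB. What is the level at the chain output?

Stage 1: 3 dB above -7 dB, reduced 3:1 to 1 dB above → -6 dB; +2 dB make-up → -4 dB.
Stage 2: overshoot 22 dB → 22/2 = 11 dB → -15 dB.
Stage 3: 24 dB above -39 dB, reduced 4:1 to 6 dB above → -33 dB.

-33 dB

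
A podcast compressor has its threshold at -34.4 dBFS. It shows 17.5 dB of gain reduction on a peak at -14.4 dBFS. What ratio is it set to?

8:1

Input overshoot = -14.4 − (-34.4) = 20 dB.
Output overshoot = 20 − 17.5 = 2.5 dB.
Ratio = input overshoot / output overshoot = 20 / 2.5 = 8.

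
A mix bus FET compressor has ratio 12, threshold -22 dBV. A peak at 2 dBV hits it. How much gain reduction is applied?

22 dB

Overshoot = 2 − (-22) = 24 dB.
After 12:1 compression the overshoot becomes 24/12 = 2 dB.
So the signal is attenuated by 24 − 2 = 22 dB.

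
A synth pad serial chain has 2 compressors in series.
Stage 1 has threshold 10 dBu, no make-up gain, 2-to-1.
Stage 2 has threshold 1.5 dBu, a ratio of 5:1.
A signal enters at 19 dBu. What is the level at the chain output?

Stage 1: 9 dB above 10 dBu, reduced 2:1 to 4.5 dB above → 14.5 dBu.
Stage 2: 14.5 dBu is 13 dB over 1.5 dBu; at 5:1 that becomes 2.6 dB over, giving 4.1 dBu.

4.1 dBu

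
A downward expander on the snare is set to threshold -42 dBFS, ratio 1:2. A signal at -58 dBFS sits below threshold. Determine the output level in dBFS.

-74 dBFS

Below threshold, a 1:2 expander applies gain = (2−1)×(T − x) of attenuation.
(2−1) × 16 = 16 dB, so output = -58 − 16 = -74 dBFS.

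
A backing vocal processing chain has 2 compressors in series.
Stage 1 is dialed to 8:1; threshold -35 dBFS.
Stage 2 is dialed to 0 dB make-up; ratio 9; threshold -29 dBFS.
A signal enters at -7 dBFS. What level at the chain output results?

Stage 1: 28 dB above -35 dBFS, reduced 8:1 to 3.5 dB above → -31.5 dBFS.
Stage 2: -31.5 dBFS is at or below the -29 dBFS threshold — no compression; output -31.5 dBFS.

-31.5 dBFS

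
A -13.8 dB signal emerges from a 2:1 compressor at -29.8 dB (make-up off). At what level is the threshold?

-45.8 dB

Input is 32 dB above T (since output overshoot × R = input overshoot: (-29.8 − T)·2 = -13.8 − T gives T = -45.8 dB).
Check: -45.8 + (-13.8 − (-45.8))/2 = -45.8 + 16 = -29.8 dB. ✓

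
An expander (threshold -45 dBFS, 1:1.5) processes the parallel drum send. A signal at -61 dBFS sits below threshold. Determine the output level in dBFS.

Below threshold, a 1:1.5 expander applies gain = (1.5−1)×(T − x) of attenuation.
(1.5−1) × 16 = 8 dB, so output = -61 − 8 = -69 dBFS.

-69 dBFS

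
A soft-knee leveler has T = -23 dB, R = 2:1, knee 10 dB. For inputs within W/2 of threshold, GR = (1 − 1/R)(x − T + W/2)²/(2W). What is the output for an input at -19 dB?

x − T + W/2 = -19 − (-23) + 5 = 9.
GR = (1 − 1/2) × 9² / 20 = 0.5 × 81 / 20 = 2.025 dB.
Output = -19 − 2.025 = -21.025 dB.

-21.025 dB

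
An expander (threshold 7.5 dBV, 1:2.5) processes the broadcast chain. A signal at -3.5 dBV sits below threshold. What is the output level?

-20 dBV

Undershoot = 7.5 − (-3.5) = 11 dB.
At 1:2.5, that expands to 27.5 dB under threshold.
Output = 7.5 − 27.5 = -20 dBV.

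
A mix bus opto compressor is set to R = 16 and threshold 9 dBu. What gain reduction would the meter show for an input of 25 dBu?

15 dB

25 dBu exceeds the threshold by 16 dB.
A 16:1 ratio leaves 1 dB of that excess.
GR = overshoot in − overshoot out = 16 − 1 = 15 dB.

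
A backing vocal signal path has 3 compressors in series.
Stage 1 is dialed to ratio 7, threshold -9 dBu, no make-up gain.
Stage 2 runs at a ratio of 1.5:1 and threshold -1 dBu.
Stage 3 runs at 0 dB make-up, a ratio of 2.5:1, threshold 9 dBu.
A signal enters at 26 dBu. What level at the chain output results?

-4 dBu

Stage 1: overshoot 35 dB → 35/7 = 5 dB → -4 dBu.
Stage 2: -4 dBu is at or below the -1 dBu threshold — no compression; output -4 dBu.
Stage 3: -4 dBu ≤ 9 dBu, so stage 3 doesn't engage; output -4 dBu.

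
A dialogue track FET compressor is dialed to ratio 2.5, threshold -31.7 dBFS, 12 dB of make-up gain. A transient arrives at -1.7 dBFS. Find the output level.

-7.7 dBFS

The input is 30 dB above the -31.7 dBFS threshold.
The 30 dB excess becomes 12 dB after 2.5:1 reduction.
So the level is -31.7 + 12 = -19.7 dBFS; make-up adds 12 dB, giving -7.7 dBFS.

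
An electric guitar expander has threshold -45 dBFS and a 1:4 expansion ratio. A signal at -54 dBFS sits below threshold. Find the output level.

-81 dBFS

Below threshold, a 1:4 expander applies gain = (4−1)×(T − x) of attenuation.
(4−1) × 9 = 27 dB, so output = -54 − 27 = -81 dBFS.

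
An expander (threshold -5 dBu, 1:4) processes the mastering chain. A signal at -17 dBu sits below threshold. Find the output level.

The input is 12 dB below the -5 dBu threshold.
A 1:4 expander multiplies undershoot by 4: 12 × 4 = 48 dB below threshold.
Output = -5 − 48 = -53 dBu.

-53 dBu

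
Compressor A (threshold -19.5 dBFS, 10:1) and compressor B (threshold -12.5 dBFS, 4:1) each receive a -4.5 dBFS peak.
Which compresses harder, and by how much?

A, by 7.5 dB

A: 15 dB over, compressed to 1.5 dB over, so 13.5 dB of GR.
B: 8 dB over, compressed to 2 dB over, so 6 dB of GR.
A reduces 7.5 dB more.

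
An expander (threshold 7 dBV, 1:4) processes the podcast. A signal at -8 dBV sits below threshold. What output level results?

-53 dBV

The input is 15 dB below the 7 dBV threshold.
A 1:4 expander multiplies undershoot by 4: 15 × 4 = 60 dB below threshold.
Output = 7 − 60 = -53 dBV.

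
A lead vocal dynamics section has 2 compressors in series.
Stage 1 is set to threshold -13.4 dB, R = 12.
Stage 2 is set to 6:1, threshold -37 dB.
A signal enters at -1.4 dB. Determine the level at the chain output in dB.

Stage 1: -1.4 dB is 12 dB over -13.4 dB; at 12:1 that becomes 1 dB over, giving -12.4 dB.
Stage 2: -12.4 dB is 24.6 dB over -37 dB; at 6:1 that becomes 4.1 dB over, giving -32.9 dB.

-32.9 dB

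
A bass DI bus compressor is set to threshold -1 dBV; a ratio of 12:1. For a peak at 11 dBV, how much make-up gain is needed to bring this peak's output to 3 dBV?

Overshoot 12 dB → 12/12 = 1 dB after compression, so the compressed level is -1 + 1 = 0 dBV.
Make-up = target − compressed = 3 − 0 = 3 dB.

3 dB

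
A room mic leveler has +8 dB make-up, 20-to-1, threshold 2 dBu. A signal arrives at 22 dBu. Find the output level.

The input is 20 dB above the 2 dBu threshold.
The 20 dB excess becomes 1 dB after 20:1 reduction.
Output = 2 + 1 = 3 dBu; make-up adds 8 dB, giving 11 dBu.

11 dBu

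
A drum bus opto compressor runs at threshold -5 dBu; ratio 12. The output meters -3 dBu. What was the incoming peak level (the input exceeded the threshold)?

The compressed level sits -3 − (-5) = 2 dB over threshold.
Before 12:1 compression the overshoot was 2 × 12 = 24 dB, so input = -5 + 24 = 19 dBu.

19 dBu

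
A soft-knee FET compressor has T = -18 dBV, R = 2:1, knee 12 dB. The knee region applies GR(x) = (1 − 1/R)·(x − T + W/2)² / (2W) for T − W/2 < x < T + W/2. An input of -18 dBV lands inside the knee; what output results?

x − T + W/2 = -18 − (-18) + 6 = 6.
GR = (1 − 1/2) × 6² / 24 = 0.5 × 36 / 24 = 0.75 dB.
Output = -18 − 0.75 = -18.75 dBV.

-18.75 dBV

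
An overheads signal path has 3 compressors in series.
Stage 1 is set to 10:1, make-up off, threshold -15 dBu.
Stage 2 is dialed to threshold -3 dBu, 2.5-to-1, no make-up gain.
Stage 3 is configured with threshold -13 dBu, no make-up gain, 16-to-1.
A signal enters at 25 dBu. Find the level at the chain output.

-12.875 dBu

Stage 1: 25 dBu is 40 dB over -15 dBu; at 10:1 that becomes 4 dB over, giving -11 dBu.
Stage 2: below threshold (-11 ≤ -3); passes unchanged; output -11 dBu.
Stage 3: overshoot 2 dB → 2/16 = 0.125 dB → -12.875 dBu.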